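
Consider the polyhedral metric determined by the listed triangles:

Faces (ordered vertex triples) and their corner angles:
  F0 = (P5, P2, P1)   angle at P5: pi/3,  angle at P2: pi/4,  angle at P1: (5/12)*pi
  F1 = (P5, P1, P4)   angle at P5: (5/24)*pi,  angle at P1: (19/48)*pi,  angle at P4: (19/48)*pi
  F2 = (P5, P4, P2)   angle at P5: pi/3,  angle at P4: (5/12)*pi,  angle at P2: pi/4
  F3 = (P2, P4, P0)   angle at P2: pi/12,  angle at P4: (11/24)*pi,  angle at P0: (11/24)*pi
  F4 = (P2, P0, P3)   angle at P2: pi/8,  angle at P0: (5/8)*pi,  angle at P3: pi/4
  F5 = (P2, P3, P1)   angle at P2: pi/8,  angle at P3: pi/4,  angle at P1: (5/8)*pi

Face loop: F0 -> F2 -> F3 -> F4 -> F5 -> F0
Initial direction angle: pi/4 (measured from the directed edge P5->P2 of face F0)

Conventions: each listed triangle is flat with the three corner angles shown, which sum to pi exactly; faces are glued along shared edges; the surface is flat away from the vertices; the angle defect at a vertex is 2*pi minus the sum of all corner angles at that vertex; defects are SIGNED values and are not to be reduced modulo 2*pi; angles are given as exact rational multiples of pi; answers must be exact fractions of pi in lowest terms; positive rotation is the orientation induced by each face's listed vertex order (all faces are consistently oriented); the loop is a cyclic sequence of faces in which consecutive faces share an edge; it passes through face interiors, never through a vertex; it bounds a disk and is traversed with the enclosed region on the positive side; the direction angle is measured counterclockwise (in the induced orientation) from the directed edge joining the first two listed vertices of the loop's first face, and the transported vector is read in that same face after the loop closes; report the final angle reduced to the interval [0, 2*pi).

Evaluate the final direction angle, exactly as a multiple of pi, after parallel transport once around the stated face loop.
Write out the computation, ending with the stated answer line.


enclosed vertex P2: corner angles sum to (5/6)*pi, defect = 2*pi - (5/6)*pi = (7/6)*pi
by Gauss-Bonnet the loop rotates the vector by the enclosed defect sum (positive orientation, mod 2*pi)
final angle = pi/4 + (7/6)*pi = (17/12)*pi (mod 2*pi)

Answer: final direction angle = (17/12)*pi


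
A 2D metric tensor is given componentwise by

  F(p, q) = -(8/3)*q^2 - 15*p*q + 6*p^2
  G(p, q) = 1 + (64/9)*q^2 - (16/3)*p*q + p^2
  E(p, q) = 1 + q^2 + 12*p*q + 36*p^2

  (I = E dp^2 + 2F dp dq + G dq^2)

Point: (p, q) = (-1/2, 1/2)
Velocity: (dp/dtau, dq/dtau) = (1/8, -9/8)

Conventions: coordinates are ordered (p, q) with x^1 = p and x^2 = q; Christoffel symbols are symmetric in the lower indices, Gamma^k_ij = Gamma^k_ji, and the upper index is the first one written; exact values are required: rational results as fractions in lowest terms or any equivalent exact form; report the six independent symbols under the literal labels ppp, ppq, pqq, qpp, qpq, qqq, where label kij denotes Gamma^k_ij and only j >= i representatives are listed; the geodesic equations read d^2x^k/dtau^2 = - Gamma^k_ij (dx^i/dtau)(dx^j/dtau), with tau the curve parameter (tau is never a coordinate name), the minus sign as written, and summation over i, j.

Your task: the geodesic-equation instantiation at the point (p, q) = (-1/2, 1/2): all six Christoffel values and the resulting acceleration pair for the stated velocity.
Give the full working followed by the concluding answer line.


E = 29/4, F = 55/12, G = 157/36 at the point
E_p = -30, E_q = -5, F_p = -27/2, F_q = 29/6, G_p = -11/3, G_q = 88/9
EG - F^2 = 191/18;  g^inv = (18/191) * [[157/36, -55/12], [-55/12, 29/4]]
first-kind symbols [ij,l] = (1/2)(d_i g_jl + d_j g_il - d_l g_ij): [pp,p] = E_p/2 = -15, [pp,q] = F_p - E_q/2 = -11, [pq,p] = E_q/2 = -5/2, [pq,q] = G_p/2 = -11/6, [qq,p] = F_q - G_p/2 = 20/3, [qq,q] = G_q/2 = 44/9
Gamma^p_ij = (G*[ij,p] - F*[ij,q])/(EG - F^2), Gamma^q_ij = (E*[ij,q] - F*[ij,p])/(EG - F^2)
Gamma_ppp = -270/191, Gamma_ppq = -45/191, Gamma_pqq = 120/191, Gamma_qpp = -198/191, Gamma_qpq = -33/191, Gamma_qqq = 88/191
d^2p/dtau^2 = -(Gamma_ppp*(1/8)^2 + 2*Gamma_ppq*(1/8)*(-9/8) + Gamma_pqq*(-9/8)^2) = -2565/3056
d^2q/dtau^2 = -(Gamma_qpp*(1/8)^2 + 2*Gamma_qpq*(1/8)*(-9/8) + Gamma_qqq*(-9/8)^2) = -1881/3056

Answer: Gamma_ppp = -270/191, Gamma_ppq = -45/191, Gamma_pqq = 120/191, Gamma_qpp = -198/191, Gamma_qpq = -33/191, Gamma_qqq = 88/191; accelerations (d^2p/dtau^2, d^2q/dtau^2) = (-2565/3056, -1881/3056)


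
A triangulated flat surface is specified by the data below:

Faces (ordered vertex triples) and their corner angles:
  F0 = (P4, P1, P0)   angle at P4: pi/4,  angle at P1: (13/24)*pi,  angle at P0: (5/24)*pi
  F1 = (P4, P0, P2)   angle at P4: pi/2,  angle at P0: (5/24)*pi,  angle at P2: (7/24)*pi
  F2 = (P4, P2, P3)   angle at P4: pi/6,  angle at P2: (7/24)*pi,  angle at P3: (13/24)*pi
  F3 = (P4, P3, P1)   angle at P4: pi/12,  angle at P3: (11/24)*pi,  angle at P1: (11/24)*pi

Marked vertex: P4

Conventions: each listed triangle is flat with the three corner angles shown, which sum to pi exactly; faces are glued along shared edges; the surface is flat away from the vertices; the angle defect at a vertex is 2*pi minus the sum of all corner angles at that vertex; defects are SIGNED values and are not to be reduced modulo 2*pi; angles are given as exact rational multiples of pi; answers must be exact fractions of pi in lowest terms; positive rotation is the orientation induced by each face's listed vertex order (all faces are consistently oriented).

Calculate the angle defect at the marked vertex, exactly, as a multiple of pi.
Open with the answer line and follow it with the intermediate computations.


Answer: defect(P4) = pi

Sum of corner angles at P4: pi
defect = 2*pi - pi


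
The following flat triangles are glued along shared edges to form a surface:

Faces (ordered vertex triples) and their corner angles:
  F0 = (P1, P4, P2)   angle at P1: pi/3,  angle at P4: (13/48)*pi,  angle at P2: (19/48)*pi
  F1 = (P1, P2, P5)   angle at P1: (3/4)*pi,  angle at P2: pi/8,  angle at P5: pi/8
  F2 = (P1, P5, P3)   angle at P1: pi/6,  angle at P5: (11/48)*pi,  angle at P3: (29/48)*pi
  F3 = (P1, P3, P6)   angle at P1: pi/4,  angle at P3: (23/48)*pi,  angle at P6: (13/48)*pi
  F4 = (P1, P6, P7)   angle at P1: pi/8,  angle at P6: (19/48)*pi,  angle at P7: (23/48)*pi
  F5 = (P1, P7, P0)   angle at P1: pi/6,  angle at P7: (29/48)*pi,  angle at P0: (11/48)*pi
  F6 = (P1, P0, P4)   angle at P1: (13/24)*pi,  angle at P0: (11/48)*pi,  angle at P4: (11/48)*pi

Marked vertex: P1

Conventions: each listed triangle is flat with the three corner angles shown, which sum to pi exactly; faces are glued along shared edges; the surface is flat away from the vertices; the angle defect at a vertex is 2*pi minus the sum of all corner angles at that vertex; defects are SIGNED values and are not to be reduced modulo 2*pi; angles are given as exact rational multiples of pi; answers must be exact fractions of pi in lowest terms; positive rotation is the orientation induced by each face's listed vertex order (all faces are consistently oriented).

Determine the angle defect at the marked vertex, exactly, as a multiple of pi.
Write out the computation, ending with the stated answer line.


Sum of corner angles at P1: (7/3)*pi
defect = 2*pi - (7/3)*pi

Answer: defect(P1) = -pi/3


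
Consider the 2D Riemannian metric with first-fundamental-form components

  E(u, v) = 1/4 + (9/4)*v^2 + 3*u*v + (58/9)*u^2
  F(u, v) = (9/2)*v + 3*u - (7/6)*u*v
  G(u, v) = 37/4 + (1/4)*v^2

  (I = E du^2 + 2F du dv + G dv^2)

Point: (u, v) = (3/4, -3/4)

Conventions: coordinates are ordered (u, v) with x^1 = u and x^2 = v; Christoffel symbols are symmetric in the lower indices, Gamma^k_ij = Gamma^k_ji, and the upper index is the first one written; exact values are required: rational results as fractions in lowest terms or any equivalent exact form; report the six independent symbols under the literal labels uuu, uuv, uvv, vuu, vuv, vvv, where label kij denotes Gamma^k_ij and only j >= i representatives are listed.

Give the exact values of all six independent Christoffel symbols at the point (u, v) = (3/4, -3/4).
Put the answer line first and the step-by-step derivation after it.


Answer: Gamma_uuu = 453472/395763, Gamma_uuv = -21636/131921, Gamma_uvv = 139072/131921, Gamma_vuu = 69884/131921, Gamma_vuv = -1080/131921, Gamma_vvv = 4308/131921

E = 221/64, F = -15/32, G = 601/64 at the point
E_u = 89/12, E_v = -9/8, F_u = 31/8, F_v = 29/8, G_u = 0, G_v = -3/8
EG - F^2 = 131921/4096;  g^inv = (4096/131921) * [[601/64, 15/32], [15/32, 221/64]]
first-kind symbols [ij,l] = (1/2)(d_i g_jl + d_j g_il - d_l g_ij): [uu,u] = E_u/2 = 89/24, [uu,v] = F_u - E_v/2 = 71/16, [uv,u] = E_v/2 = -9/16, [uv,v] = G_u/2 = 0, [vv,u] = F_v - G_u/2 = 29/8, [vv,v] = G_v/2 = -3/16
Gamma^u_ij = (G*[ij,u] - F*[ij,v])/(EG - F^2), Gamma^v_ij = (E*[ij,v] - F*[ij,u])/(EG - F^2)


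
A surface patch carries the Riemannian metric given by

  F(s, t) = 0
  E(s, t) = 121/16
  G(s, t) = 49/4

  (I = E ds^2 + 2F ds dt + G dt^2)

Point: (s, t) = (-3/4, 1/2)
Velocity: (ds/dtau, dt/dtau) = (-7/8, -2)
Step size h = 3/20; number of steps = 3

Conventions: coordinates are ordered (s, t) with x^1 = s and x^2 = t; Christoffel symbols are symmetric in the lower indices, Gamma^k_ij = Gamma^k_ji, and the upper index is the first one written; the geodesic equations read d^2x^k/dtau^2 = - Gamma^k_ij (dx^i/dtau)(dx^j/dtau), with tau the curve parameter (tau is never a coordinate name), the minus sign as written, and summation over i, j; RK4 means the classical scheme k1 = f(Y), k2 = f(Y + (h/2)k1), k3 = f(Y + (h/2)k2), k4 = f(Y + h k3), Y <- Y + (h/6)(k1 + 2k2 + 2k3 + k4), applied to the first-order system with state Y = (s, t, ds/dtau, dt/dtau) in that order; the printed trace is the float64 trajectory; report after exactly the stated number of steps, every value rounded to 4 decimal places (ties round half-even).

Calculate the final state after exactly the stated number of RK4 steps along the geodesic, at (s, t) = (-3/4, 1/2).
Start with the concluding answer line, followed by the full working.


Answer: s = -1.1437, t = -0.4000, ds/dtau = -0.8750, dt/dtau = -2.0000

f(Y) = (ds/dtau, dt/dtau, -Gamma^s_ij Y'^i Y'^j, -Gamma^t_ij Y'^i Y'^j) with the Gammas evaluated at the stage position; h = 0.150000; intermediate values shown to 6 dp
step 0: s = -0.7500, t = 0.5000, ds/dtau = -0.8750, dt/dtau = -2.0000
step 1:
  k1: at (s, t) = (-0.750000, 0.500000), (ds/dtau, dt/dtau) = (-0.875000, -2.000000); Gamma_sss = 0.000000, Gamma_sst = 0.000000, Gamma_stt = 0.000000, Gamma_tss = 0.000000, Gamma_tst = 0.000000, Gamma_ttt = 0.000000; k1 = (-0.875000, -2.000000, 0.000000, 0.000000)
  k2: at (s, t) = (-0.815625, 0.350000), (ds/dtau, dt/dtau) = (-0.875000, -2.000000); Gamma_sss = 0.000000, Gamma_sst = 0.000000, Gamma_stt = 0.000000, Gamma_tss = 0.000000, Gamma_tst = 0.000000, Gamma_ttt = 0.000000; k2 = (-0.875000, -2.000000, 0.000000, 0.000000)
  k3: at (s, t) = (-0.815625, 0.350000), (ds/dtau, dt/dtau) = (-0.875000, -2.000000); Gamma_sss = 0.000000, Gamma_sst = 0.000000, Gamma_stt = 0.000000, Gamma_tss = 0.000000, Gamma_tst = 0.000000, Gamma_ttt = 0.000000; k3 = (-0.875000, -2.000000, 0.000000, 0.000000)
  k4: at (s, t) = (-0.881250, 0.200000), (ds/dtau, dt/dtau) = (-0.875000, -2.000000); Gamma_sss = 0.000000, Gamma_sst = 0.000000, Gamma_stt = 0.000000, Gamma_tss = 0.000000, Gamma_tst = 0.000000, Gamma_ttt = 0.000000; k4 = (-0.875000, -2.000000, 0.000000, 0.000000)
  Y <- Y + (h/6)(k1 + 2k2 + 2k3 + k4): s = -0.8812, t = 0.2000, ds/dtau = -0.8750, dt/dtau = -2.0000
step 2:
  k1: at (s, t) = (-0.881250, 0.200000), (ds/dtau, dt/dtau) = (-0.875000, -2.000000); Gamma_sss = 0.000000, Gamma_sst = 0.000000, Gamma_stt = 0.000000, Gamma_tss = 0.000000, Gamma_tst = 0.000000, Gamma_ttt = 0.000000; k1 = (-0.875000, -2.000000, 0.000000, 0.000000)
  k2: at (s, t) = (-0.946875, 0.050000), (ds/dtau, dt/dtau) = (-0.875000, -2.000000); Gamma_sss = 0.000000, Gamma_sst = 0.000000, Gamma_stt = 0.000000, Gamma_tss = 0.000000, Gamma_tst = 0.000000, Gamma_ttt = 0.000000; k2 = (-0.875000, -2.000000, 0.000000, 0.000000)
  k3: at (s, t) = (-0.946875, 0.050000), (ds/dtau, dt/dtau) = (-0.875000, -2.000000); Gamma_sss = 0.000000, Gamma_sst = 0.000000, Gamma_stt = 0.000000, Gamma_tss = 0.000000, Gamma_tst = 0.000000, Gamma_ttt = 0.000000; k3 = (-0.875000, -2.000000, 0.000000, 0.000000)
  k4: at (s, t) = (-1.012500, -0.100000), (ds/dtau, dt/dtau) = (-0.875000, -2.000000); Gamma_sss = 0.000000, Gamma_sst = 0.000000, Gamma_stt = 0.000000, Gamma_tss = 0.000000, Gamma_tst = 0.000000, Gamma_ttt = 0.000000; k4 = (-0.875000, -2.000000, 0.000000, 0.000000)
  Y <- Y + (h/6)(k1 + 2k2 + 2k3 + k4): s = -1.0125, t = -0.1000, ds/dtau = -0.8750, dt/dtau = -2.0000
step 3:
  k1: at (s, t) = (-1.012500, -0.100000), (ds/dtau, dt/dtau) = (-0.875000, -2.000000); Gamma_sss = 0.000000, Gamma_sst = 0.000000, Gamma_stt = 0.000000, Gamma_tss = 0.000000, Gamma_tst = 0.000000, Gamma_ttt = 0.000000; k1 = (-0.875000, -2.000000, 0.000000, 0.000000)
  k2: at (s, t) = (-1.078125, -0.250000), (ds/dtau, dt/dtau) = (-0.875000, -2.000000); Gamma_sss = 0.000000, Gamma_sst = 0.000000, Gamma_stt = 0.000000, Gamma_tss = 0.000000, Gamma_tst = 0.000000, Gamma_ttt = 0.000000; k2 = (-0.875000, -2.000000, 0.000000, 0.000000)
  k3: at (s, t) = (-1.078125, -0.250000), (ds/dtau, dt/dtau) = (-0.875000, -2.000000); Gamma_sss = 0.000000, Gamma_sst = 0.000000, Gamma_stt = 0.000000, Gamma_tss = 0.000000, Gamma_tst = 0.000000, Gamma_ttt = 0.000000; k3 = (-0.875000, -2.000000, 0.000000, 0.000000)
  k4: at (s, t) = (-1.143750, -0.400000), (ds/dtau, dt/dtau) = (-0.875000, -2.000000); Gamma_sss = 0.000000, Gamma_sst = 0.000000, Gamma_stt = 0.000000, Gamma_tss = 0.000000, Gamma_tst = 0.000000, Gamma_ttt = 0.000000; k4 = (-0.875000, -2.000000, 0.000000, 0.000000)
  Y <- Y + (h/6)(k1 + 2k2 + 2k3 + k4): s = -1.1437, t = -0.4000, ds/dtau = -0.8750, dt/dtau = -2.0000


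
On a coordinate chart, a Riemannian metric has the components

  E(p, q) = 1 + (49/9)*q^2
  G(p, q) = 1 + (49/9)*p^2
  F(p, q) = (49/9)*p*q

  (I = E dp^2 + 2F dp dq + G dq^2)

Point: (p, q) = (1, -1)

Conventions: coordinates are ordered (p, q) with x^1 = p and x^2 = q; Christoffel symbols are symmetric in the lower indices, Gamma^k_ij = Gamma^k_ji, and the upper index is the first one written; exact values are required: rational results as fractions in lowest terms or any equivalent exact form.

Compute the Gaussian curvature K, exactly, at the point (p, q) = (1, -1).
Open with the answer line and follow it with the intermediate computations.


Answer: K = -441/11449

E = 58/9, F = -49/9, G = 58/9, EG - F^2 = 107/9 at the point
E_p = 0, E_q = -98/9, F_p = -49/9, F_q = 49/9, G_p = 98/9, G_q = 0
E_qq = 98/9, F_pq = 49/9, G_pp = 98/9
Evaluate Brioschi's two determinant matrices M1, M2 and divide by (EG - F^2)^2.
M1 = [[-E_qq/2 + F_pq - G_pp/2, E_p/2, F_p - E_q/2], [F_q - G_p/2, E, F], [G_q/2, F, G]] = [[-49/9, 0, 0], [0, 58/9, -49/9], [0, -49/9, 58/9]]; det M1 = -5243/81
M2 = [[0, E_q/2, G_p/2], [E_q/2, E, F], [G_p/2, F, G]] = [[0, -49/9, 49/9], [-49/9, 58/9, -49/9], [49/9, -49/9, 58/9]]; det M2 = -4802/81
det M1 - det M2 = -49/9; K = -49/9 / (107/9)^2 = -441/11449


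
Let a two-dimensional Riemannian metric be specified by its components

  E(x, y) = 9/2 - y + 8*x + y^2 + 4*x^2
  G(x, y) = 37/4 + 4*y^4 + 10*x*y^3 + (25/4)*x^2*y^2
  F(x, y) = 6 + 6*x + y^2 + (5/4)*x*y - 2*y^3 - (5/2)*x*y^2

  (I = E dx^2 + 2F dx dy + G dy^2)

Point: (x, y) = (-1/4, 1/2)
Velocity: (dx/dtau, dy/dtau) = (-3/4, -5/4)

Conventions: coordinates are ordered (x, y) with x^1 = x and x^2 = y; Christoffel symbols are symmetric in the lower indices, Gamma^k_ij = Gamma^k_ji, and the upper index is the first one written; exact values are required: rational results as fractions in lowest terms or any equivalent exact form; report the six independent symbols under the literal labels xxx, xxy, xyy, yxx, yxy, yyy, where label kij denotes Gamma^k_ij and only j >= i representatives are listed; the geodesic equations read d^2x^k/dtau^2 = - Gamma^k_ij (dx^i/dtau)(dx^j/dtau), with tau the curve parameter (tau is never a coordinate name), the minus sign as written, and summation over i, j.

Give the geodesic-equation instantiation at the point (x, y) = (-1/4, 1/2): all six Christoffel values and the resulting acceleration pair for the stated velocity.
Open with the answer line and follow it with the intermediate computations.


Answer: Gamma_xxx = 438/1517, Gamma_xxy = -540/1517, Gamma_xyy = -83187/48544, Gamma_yxx = 768/1517, Gamma_yxy = 300/1517, Gamma_yyy = 1302/1517; accelerations (d^2x/dtau^2, d^2y/dtau^2) = (60291/18944, -591/296)

E = 5/2, F = 9/2, G = 2377/256 at the point
E_x = 6, E_y = 0, F_x = 6, F_y = -3/16, G_x = 15/32, G_y = 33/64
EG - F^2 = 1517/512;  g^inv = (512/1517) * [[2377/256, -9/2], [-9/2, 5/2]]
first-kind symbols [ij,l] = (1/2)(d_i g_jl + d_j g_il - d_l g_ij): [xx,x] = E_x/2 = 3, [xx,y] = F_x - E_y/2 = 6, [xy,x] = E_y/2 = 0, [xy,y] = G_x/2 = 15/64, [yy,x] = F_y - G_x/2 = -27/64, [yy,y] = G_y/2 = 33/128
Gamma^x_ij = (G*[ij,x] - F*[ij,y])/(EG - F^2), Gamma^y_ij = (E*[ij,y] - F*[ij,x])/(EG - F^2)
Gamma_xxx = 438/1517, Gamma_xxy = -540/1517, Gamma_xyy = -83187/48544, Gamma_yxx = 768/1517, Gamma_yxy = 300/1517, Gamma_yyy = 1302/1517
d^2x/dtau^2 = -(Gamma_xxx*(-3/4)^2 + 2*Gamma_xxy*(-3/4)*(-5/4) + Gamma_xyy*(-5/4)^2) = 60291/18944
d^2y/dtau^2 = -(Gamma_yxx*(-3/4)^2 + 2*Gamma_yxy*(-3/4)*(-5/4) + Gamma_yyy*(-5/4)^2) = -591/296


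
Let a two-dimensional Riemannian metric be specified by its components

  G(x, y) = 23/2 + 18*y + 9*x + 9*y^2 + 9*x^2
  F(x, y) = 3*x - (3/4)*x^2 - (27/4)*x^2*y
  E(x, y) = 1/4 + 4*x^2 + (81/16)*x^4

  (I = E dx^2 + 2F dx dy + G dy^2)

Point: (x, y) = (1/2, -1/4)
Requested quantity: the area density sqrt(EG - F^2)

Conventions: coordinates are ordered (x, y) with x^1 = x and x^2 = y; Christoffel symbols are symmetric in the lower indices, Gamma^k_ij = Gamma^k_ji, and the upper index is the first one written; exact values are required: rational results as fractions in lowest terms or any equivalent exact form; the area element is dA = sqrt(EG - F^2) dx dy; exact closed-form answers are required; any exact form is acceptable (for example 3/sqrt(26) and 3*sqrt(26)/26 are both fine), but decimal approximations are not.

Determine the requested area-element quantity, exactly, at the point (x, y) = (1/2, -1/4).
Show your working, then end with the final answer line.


E = 401/256, F = 111/64, G = 229/16; EG - F^2 = 19877/1024

Answer: sqrt(EG - F^2) = sqrt(19877)/32


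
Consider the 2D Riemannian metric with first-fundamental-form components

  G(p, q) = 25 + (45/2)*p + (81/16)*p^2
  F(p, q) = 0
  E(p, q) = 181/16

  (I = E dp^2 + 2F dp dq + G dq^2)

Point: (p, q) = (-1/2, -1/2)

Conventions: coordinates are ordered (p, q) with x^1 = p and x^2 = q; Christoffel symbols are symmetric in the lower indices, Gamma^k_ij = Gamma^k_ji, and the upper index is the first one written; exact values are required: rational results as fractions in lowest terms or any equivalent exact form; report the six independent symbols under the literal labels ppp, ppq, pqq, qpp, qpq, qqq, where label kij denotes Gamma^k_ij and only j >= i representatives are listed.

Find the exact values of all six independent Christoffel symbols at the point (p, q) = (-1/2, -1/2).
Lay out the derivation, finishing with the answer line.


E = 181/16, F = 0, G = 961/64 at the point
E_p = 0, E_q = 0, F_p = 0, F_q = 0, G_p = 279/16, G_q = 0
EG - F^2 = 173941/1024;  g^inv = (1024/173941) * [[961/64, 0], [0, 181/16]]
first-kind symbols [ij,l] = (1/2)(d_i g_jl + d_j g_il - d_l g_ij): [pp,p] = E_p/2 = 0, [pp,q] = F_p - E_q/2 = 0, [pq,p] = E_q/2 = 0, [pq,q] = G_p/2 = 279/32, [qq,p] = F_q - G_p/2 = -279/32, [qq,q] = G_q/2 = 0
Gamma^p_ij = (G*[ij,p] - F*[ij,q])/(EG - F^2), Gamma^q_ij = (E*[ij,q] - F*[ij,p])/(EG - F^2)

Answer: Gamma_ppp = 0, Gamma_ppq = 0, Gamma_pqq = -279/362, Gamma_qpp = 0, Gamma_qpq = 18/31, Gamma_qqq = 0


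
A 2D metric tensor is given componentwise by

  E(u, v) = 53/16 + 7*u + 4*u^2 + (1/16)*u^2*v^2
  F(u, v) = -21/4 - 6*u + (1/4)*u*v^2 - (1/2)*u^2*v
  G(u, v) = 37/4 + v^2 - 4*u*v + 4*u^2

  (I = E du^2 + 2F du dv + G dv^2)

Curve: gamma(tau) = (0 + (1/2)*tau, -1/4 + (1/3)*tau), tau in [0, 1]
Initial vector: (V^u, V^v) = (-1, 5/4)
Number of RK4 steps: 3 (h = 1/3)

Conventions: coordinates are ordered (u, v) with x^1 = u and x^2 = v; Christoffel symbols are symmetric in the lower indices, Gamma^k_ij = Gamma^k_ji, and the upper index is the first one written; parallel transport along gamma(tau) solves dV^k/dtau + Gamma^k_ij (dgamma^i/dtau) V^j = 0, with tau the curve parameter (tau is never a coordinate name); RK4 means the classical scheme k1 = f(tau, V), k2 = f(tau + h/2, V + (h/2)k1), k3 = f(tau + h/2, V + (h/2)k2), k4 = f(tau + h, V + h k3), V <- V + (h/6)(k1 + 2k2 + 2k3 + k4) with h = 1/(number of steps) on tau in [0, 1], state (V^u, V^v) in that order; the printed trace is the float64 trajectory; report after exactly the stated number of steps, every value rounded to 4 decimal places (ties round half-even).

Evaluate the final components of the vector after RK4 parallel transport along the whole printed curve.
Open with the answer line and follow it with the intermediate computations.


Answer: V^u = -0.3025, V^v = 1.5021

gamma'(tau) = (1/2, 1/3); f(tau, V)^k = -Gamma^k_ij(gamma(tau)) gamma'^i(tau) V^j; h = 1/3; intermediate values shown to 6 dp
curve data and Christoffel symbols at the stage parameters:
  tau = 0.000000: gamma = (0.000000, -0.250000), gamma' = (0.500000, 0.333333); Gamma_uuu = 0.357907, Gamma_uuv = 0.799049, Gamma_uvv = -1.816885, Gamma_vuu = -0.440844, Gamma_vuv = 0.504162, Gamma_vvv = -1.051130
  tau = 0.166667: gamma = (0.083333, -0.194444), gamma' = (0.500000, 0.333333); Gamma_uuu = 0.430054, Gamma_uuv = 1.104111, Gamma_uvv = -2.383060, Gamma_vuu = -0.373340, Gamma_vuv = 0.753619, Gamma_vvv = -1.498893
  tau = 0.333333: gamma = (0.166667, -0.138889), gamma' = (0.500000, 0.333333); Gamma_uuu = 0.485980, Gamma_uuv = 1.323695, Gamma_uvv = -2.724192, Gamma_vuu = -0.309906, Gamma_vuv = 0.972652, Gamma_vvv = -1.846404
  tau = 0.500000: gamma = (0.250000, -0.083333), gamma' = (0.500000, 0.333333); Gamma_uuu = 0.521454, Gamma_uuv = 1.449818, Gamma_uvv = -2.860447, Gamma_vuu = -0.256393, Gamma_vuv = 1.141629, Gamma_vvv = -2.073210
  tau = 0.666667: gamma = (0.333333, -0.027778), gamma' = (0.500000, 0.333333); Gamma_uuu = 0.537494, Gamma_uuv = 1.494929, Gamma_uvv = -2.842182, Gamma_vuu = -0.215201, Gamma_vuv = 1.256104, Gamma_vvv = -2.188157
  tau = 0.833333: gamma = (0.416667, 0.027778), gamma' = (0.500000, 0.333333); Gamma_uuu = 0.538068, Gamma_uuv = 1.480596, Gamma_uvv = -2.725285, Gamma_vuu = -0.185920, Gamma_vuv = 1.322283, Gamma_vvv = -2.215683
  tau = 1.000000: gamma = (0.500000, 0.083333), gamma' = (0.500000, 0.333333); Gamma_uuu = 0.527823, Gamma_uuv = 1.428262, Gamma_uvv = -2.555889, Gamma_vuu = -0.166661, Gamma_vuv = 1.350819, Gamma_vvv = -2.183008
step 0: V^u = -1.0000, V^v = 1.2500
step 1: k1 = (0.702933, 0.070501), k2 = (0.820474, 0.211946), k3 = (0.814764, 0.213577), k4 = (0.823695, 0.293916); V <- V + (h/6)(k1 + 2k2 + 2k3 + k4): V^u = -0.7335, V^v = 1.3175
step 2: k1 = (0.826269, 0.294303), k2 = (0.755625, 0.314682), k3 = (0.765161, 0.318062), k4 = (0.651599, 0.293096); V <- V + (h/6)(k1 + 2k2 + 2k3 + k4): V^u = -0.4824, V^v = 1.4205
step 3: k1 = (0.654031, 0.294020), k2 = (0.531811, 0.243637), k3 = (0.545933, 0.250072), k4 = (0.429597, 0.188833); V <- V + (h/6)(k1 + 2k2 + 2k3 + k4): V^u = -0.3025, V^v = 1.5021


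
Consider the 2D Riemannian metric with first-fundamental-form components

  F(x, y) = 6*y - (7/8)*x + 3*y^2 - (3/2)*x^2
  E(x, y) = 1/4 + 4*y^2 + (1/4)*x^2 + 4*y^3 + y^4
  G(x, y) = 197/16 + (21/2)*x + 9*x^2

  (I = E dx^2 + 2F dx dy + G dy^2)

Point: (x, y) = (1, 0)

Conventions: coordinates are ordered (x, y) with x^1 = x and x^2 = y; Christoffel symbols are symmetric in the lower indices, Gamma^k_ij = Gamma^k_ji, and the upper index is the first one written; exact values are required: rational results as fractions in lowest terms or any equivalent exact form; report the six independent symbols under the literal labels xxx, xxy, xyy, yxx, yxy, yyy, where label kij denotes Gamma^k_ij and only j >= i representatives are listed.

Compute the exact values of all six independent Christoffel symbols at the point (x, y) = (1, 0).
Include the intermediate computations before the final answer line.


E = 1/2, F = -19/8, G = 509/16 at the point
E_x = 1/2, E_y = 0, F_x = -31/8, F_y = 6, G_x = 57/2, G_y = 0
EG - F^2 = 657/64;  g^inv = (64/657) * [[509/16, 19/8], [19/8, 1/2]]
first-kind symbols [ij,l] = (1/2)(d_i g_jl + d_j g_il - d_l g_ij): [xx,x] = E_x/2 = 1/4, [xx,y] = F_x - E_y/2 = -31/8, [xy,x] = E_y/2 = 0, [xy,y] = G_x/2 = 57/4, [yy,x] = F_y - G_x/2 = -33/4, [yy,y] = G_y/2 = 0
Gamma^x_ij = (G*[ij,x] - F*[ij,y])/(EG - F^2), Gamma^y_ij = (E*[ij,y] - F*[ij,x])/(EG - F^2)

Answer: Gamma_xxx = -80/657, Gamma_xxy = 722/219, Gamma_xyy = -5599/219, Gamma_yxx = -86/657, Gamma_yxy = 152/219, Gamma_yyy = -418/219


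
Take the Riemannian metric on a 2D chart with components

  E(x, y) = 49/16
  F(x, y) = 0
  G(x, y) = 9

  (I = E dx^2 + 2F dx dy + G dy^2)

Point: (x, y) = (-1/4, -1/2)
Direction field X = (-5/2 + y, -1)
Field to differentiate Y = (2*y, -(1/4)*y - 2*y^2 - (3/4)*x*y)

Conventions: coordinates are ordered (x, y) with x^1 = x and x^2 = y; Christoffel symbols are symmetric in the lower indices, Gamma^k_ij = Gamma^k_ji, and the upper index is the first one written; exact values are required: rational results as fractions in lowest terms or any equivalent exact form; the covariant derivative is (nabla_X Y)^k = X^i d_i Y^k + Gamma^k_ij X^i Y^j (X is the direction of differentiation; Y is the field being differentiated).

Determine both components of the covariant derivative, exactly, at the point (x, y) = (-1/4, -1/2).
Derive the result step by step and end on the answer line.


E = 49/16, F = 0, G = 9 at the point
E_x = 0, E_y = 0, F_x = 0, F_y = 0, G_x = 0, G_y = 0
EG - F^2 = 441/16;  g^inv = (16/441) * [[9, 0], [0, 49/16]]
first-kind symbols [ij,l] = (1/2)(d_i g_jl + d_j g_il - d_l g_ij): [xx,x] = E_x/2 = 0, [xx,y] = F_x - E_y/2 = 0, [xy,x] = E_y/2 = 0, [xy,y] = G_x/2 = 0, [yy,x] = F_y - G_x/2 = 0, [yy,y] = G_y/2 = 0
Gamma^x_ij = (G*[ij,x] - F*[ij,y])/(EG - F^2), Gamma^y_ij = (E*[ij,y] - F*[ij,x])/(EG - F^2)
Gamma_xxx = 0, Gamma_xxy = 0, Gamma_xyy = 0, Gamma_yxx = 0, Gamma_yxy = 0, Gamma_yyy = 0
X = (-3, -1), Y = (-1, -15/32) at the point

Answer: (nabla_X Y)^x = -2, (nabla_X Y)^y = -49/16


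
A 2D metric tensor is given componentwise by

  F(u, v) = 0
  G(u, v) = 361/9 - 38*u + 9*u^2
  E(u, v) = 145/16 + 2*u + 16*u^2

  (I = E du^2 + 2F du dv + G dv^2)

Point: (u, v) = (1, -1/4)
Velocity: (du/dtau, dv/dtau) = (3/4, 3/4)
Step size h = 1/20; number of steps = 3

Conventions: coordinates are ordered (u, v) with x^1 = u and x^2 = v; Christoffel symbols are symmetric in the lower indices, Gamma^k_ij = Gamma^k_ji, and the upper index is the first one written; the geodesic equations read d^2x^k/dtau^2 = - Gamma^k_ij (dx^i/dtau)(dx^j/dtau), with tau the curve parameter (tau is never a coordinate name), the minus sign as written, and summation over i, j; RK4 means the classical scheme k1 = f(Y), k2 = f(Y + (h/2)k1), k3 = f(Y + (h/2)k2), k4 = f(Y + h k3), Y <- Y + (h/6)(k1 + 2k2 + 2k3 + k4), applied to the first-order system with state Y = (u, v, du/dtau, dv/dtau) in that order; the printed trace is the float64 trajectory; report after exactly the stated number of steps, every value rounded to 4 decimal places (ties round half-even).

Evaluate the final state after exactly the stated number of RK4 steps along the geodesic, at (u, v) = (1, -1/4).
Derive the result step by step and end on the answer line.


f(Y) = (du/dtau, dv/dtau, -Gamma^u_ij Y'^i Y'^j, -Gamma^v_ij Y'^i Y'^j) with the Gammas evaluated at the stage position; h = 0.050000; intermediate values shown to 6 dp
step 0: u = 1.0000, v = -0.2500, du/dtau = 0.7500, dv/dtau = 0.7500
step 1:
  k1: at (u, v) = (1.000000, -0.250000), (du/dtau, dv/dtau) = (0.750000, 0.750000); Gamma_uuu = 0.628176, Gamma_uuv = 0.000000, Gamma_uvv = 0.369515, Gamma_vuu = 0.000000, Gamma_vuv = -0.900000, Gamma_vvv = 0.000000; k1 = (0.750000, 0.750000, -0.561201, 1.012500)
  k2: at (u, v) = (1.018750, -0.231250), (du/dtau, dv/dtau) = (0.735970, 0.775312); Gamma_uuu = 0.624422, Gamma_uuv = 0.000000, Gamma_uvv = 0.354847, Gamma_vuu = 0.000000, Gamma_vuv = -0.915448, Gamma_vvv = 0.000000; k2 = (0.735970, 0.775312, -0.551521, 1.044722)
  k3: at (u, v) = (1.018399, -0.230617), (du/dtau, dv/dtau) = (0.736212, 0.776118); Gamma_uuu = 0.624493, Gamma_uuv = 0.000000, Gamma_uvv = 0.355116, Gamma_vuu = 0.000000, Gamma_vuv = -0.915154, Gamma_vvv = 0.000000; k3 = (0.736212, 0.776118, -0.552388, 1.045815)
  k4: at (u, v) = (1.036811, -0.211194), (du/dtau, dv/dtau) = (0.722381, 0.802291); Gamma_uuu = 0.620734, Gamma_uuv = 0.000000, Gamma_uvv = 0.341219, Gamma_vuu = 0.000000, Gamma_vuv = -0.930838, Gamma_vvv = 0.000000; k4 = (0.722381, 0.802291, -0.543553, 1.078952)
  Y <- Y + (h/6)(k1 + 2k2 + 2k3 + k4): u = 1.0368, v = -0.2112, du/dtau = 0.7224, dv/dtau = 0.8023
step 2:
  k1: at (u, v) = (1.036806, -0.211207), (du/dtau, dv/dtau) = (0.722395, 0.802271); Gamma_uuu = 0.620735, Gamma_uuv = 0.000000, Gamma_uvv = 0.341223, Gamma_vuu = 0.000000, Gamma_vuv = -0.930834, Gamma_vvv = 0.000000; k1 = (0.722395, 0.802271, -0.543558, 1.078943)
  k2: at (u, v) = (1.054866, -0.191150), (du/dtau, dv/dtau) = (0.708806, 0.829245); Gamma_uuu = 0.616986, Gamma_uuv = 0.000000, Gamma_uvv = 0.328070, Gamma_vuu = 0.000000, Gamma_vuv = -0.946750, Gamma_vvv = 0.000000; k2 = (0.708806, 0.829245, -0.535574, 1.112950)
  k3: at (u, v) = (1.054526, -0.190476), (du/dtau, dv/dtau) = (0.709006, 0.830095); Gamma_uuu = 0.617057, Gamma_uuv = 0.000000, Gamma_uvv = 0.328314, Gamma_vuu = 0.000000, Gamma_vuv = -0.946446, Gamma_vvv = 0.000000; k3 = (0.709006, 0.830095, -0.536415, 1.114046)
  k4: at (u, v) = (1.072256, -0.169702), (du/dtau, dv/dtau) = (0.695574, 0.857973); Gamma_uuu = 0.613325, Gamma_uuv = 0.000000, Gamma_uvv = 0.315839, Gamma_vuu = 0.000000, Gamma_vuv = -0.962599, Gamma_vvv = 0.000000; k4 = (0.695574, 0.857973, -0.529236, 1.148928)
  Y <- Y + (h/6)(k1 + 2k2 + 2k3 + k4): u = 1.0723, v = -0.1697, du/dtau = 0.6956, dv/dtau = 0.8580
step 3:
  k1: at (u, v) = (1.072253, -0.169716), (du/dtau, dv/dtau) = (0.695589, 0.857953); Gamma_uuu = 0.613326, Gamma_uuv = 0.000000, Gamma_uvv = 0.315841, Gamma_vuu = 0.000000, Gamma_vuv = -0.962595, Gamma_vvv = 0.000000; k1 = (0.695589, 0.857953, -0.529239, 1.148920)
  k2: at (u, v) = (1.089643, -0.148267), (du/dtau, dv/dtau) = (0.682358, 0.886676); Gamma_uuu = 0.609621, Gamma_uuv = 0.000000, Gamma_uvv = 0.304019, Gamma_vuu = 0.000000, Gamma_vuv = -0.978983, Gamma_vvv = 0.000000; k2 = (0.682358, 0.886676, -0.522865, 1.184629)
  k3: at (u, v) = (1.089312, -0.147549), (du/dtau, dv/dtau) = (0.682517, 0.887569); Gamma_uuu = 0.609692, Gamma_uuv = 0.000000, Gamma_uvv = 0.304240, Gamma_vuu = 0.000000, Gamma_vuv = -0.978666, Gamma_vvv = 0.000000; k3 = (0.682517, 0.887569, -0.523687, 1.185714)
  k4: at (u, v) = (1.106379, -0.125338), (du/dtau, dv/dtau) = (0.669404, 0.917239); Gamma_uuu = 0.606021, Gamma_uuv = 0.000000, Gamma_uvv = 0.293016, Gamma_vuu = 0.000000, Gamma_vuv = -0.995290, Gamma_vvv = 0.000000; k4 = (0.669404, 0.917239, -0.518081, 1.222224)
  Y <- Y + (h/6)(k1 + 2k2 + 2k3 + k4): u = 1.1064, v = -0.1254, du/dtau = 0.6694, dv/dtau = 0.9172

Answer: u = 1.1064, v = -0.1254, du/dtau = 0.6694, dv/dtau = 0.9172


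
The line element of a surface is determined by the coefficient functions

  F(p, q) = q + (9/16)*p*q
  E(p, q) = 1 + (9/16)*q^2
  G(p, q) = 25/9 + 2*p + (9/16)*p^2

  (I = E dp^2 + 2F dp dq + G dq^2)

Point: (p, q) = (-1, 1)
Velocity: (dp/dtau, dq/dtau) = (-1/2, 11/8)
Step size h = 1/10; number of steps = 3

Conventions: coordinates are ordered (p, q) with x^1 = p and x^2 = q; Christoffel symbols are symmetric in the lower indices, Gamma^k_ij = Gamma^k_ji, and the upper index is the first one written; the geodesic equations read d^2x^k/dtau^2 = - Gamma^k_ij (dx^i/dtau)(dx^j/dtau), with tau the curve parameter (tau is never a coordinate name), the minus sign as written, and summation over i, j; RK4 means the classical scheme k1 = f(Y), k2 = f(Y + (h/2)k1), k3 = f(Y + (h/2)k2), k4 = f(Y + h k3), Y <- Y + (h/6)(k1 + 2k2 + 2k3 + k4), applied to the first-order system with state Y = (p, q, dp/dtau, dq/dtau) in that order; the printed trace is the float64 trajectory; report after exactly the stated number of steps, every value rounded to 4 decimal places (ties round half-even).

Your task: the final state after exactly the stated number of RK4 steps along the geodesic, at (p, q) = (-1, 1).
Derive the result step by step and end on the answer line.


f(Y) = (dp/dtau, dq/dtau, -Gamma^p_ij Y'^i Y'^j, -Gamma^q_ij Y'^i Y'^j) with the Gammas evaluated at the stage position; h = 0.100000; intermediate values shown to 6 dp
step 0: p = -1.0000, q = 1.0000, dp/dtau = -0.5000, dq/dtau = 1.3750
step 1:
  k1: at (p, q) = (-1.000000, 1.000000), (dp/dtau, dq/dtau) = (-0.500000, 1.375000); Gamma_ppp = 0.000000, Gamma_ppq = 0.295620, Gamma_pqq = 0.000000, Gamma_qpp = 0.000000, Gamma_qpq = 0.229927, Gamma_qqq = 0.000000; k1 = (-0.500000, 1.375000, 0.406478, 0.316150)
  k2: at (p, q) = (-1.025000, 1.068750), (dp/dtau, dq/dtau) = (-0.479676, 1.390807); Gamma_ppp = 0.000000, Gamma_ppq = 0.306524, Gamma_pqq = 0.000000, Gamma_qpp = 0.000000, Gamma_qpq = 0.215901, Gamma_qqq = 0.000000; k2 = (-0.479676, 1.390807, 0.408987, 0.288071)
  k3: at (p, q) = (-1.023984, 1.069540), (dp/dtau, dq/dtau) = (-0.479551, 1.389404); Gamma_ppp = 0.000000, Gamma_ppq = 0.306467, Gamma_pqq = 0.000000, Gamma_qpp = 0.000000, Gamma_qpq = 0.215993, Gamma_qqq = 0.000000; k3 = (-0.479551, 1.389404, 0.408392, 0.287828)
  k4: at (p, q) = (-1.047955, 1.138940), (dp/dtau, dq/dtau) = (-0.459161, 1.403783); Gamma_ppp = 0.000000, Gamma_ppq = 0.315705, Gamma_pqq = 0.000000, Gamma_qpp = 0.000000, Gamma_qpq = 0.202301, Gamma_qqq = 0.000000; k4 = (-0.459161, 1.403783, 0.406984, 0.260791)
  Y <- Y + (h/6)(k1 + 2k2 + 2k3 + k4): p = -1.0480, q = 1.1390, dp/dtau = -0.4592, dq/dtau = 1.4038
step 2:
  k1: at (p, q) = (-1.047960, 1.138987), (dp/dtau, dq/dtau) = (-0.459196, 1.403812); Gamma_ppp = 0.000000, Gamma_ppq = 0.315710, Gamma_pqq = 0.000000, Gamma_qpp = 0.000000, Gamma_qpq = 0.202294, Gamma_qqq = 0.000000; k1 = (-0.459196, 1.403812, 0.407029, 0.260808)
  k2: at (p, q) = (-1.070920, 1.209177), (dp/dtau, dq/dtau) = (-0.438845, 1.416853); Gamma_ppp = 0.000000, Gamma_ppq = 0.323350, Gamma_pqq = 0.000000, Gamma_qpp = 0.000000, Gamma_qpq = 0.189023, Gamma_qqq = 0.000000; k2 = (-0.438845, 1.416853, 0.402104, 0.235061)
  k3: at (p, q) = (-1.069902, 1.209829), (dp/dtau, dq/dtau) = (-0.439091, 1.415565); Gamma_ppp = 0.000000, Gamma_ppq = 0.323263, Gamma_pqq = 0.000000, Gamma_qpp = 0.000000, Gamma_qpq = 0.189142, Gamma_qqq = 0.000000; k3 = (-0.439091, 1.415565, 0.401856, 0.235128)
  k4: at (p, q) = (-1.091869, 1.280543), (dp/dtau, dq/dtau) = (-0.419011, 1.427325); Gamma_ppp = 0.000000, Gamma_ppq = 0.329355, Gamma_pqq = 0.000000, Gamma_qpp = 0.000000, Gamma_qpq = 0.176415, Gamma_qqq = 0.000000; k4 = (-0.419011, 1.427325, 0.393950, 0.211015)
  Y <- Y + (h/6)(k1 + 2k2 + 2k3 + k4): p = -1.0919, q = 1.2806, dp/dtau = -0.4190, dq/dtau = 1.4273
step 3:
  k1: at (p, q) = (-1.091862, 1.280586), (dp/dtau, dq/dtau) = (-0.419048, 1.427349); Gamma_ppp = 0.000000, Gamma_ppq = 0.329355, Gamma_pqq = 0.000000, Gamma_qpp = 0.000000, Gamma_qpq = 0.176412, Gamma_qqq = 0.000000; k1 = (-0.419048, 1.427349, 0.393993, 0.211033)
  k2: at (p, q) = (-1.112814, 1.351954), (dp/dtau, dq/dtau) = (-0.399348, 1.437901); Gamma_ppp = 0.000000, Gamma_ppq = 0.334003, Gamma_pqq = 0.000000, Gamma_qpp = 0.000000, Gamma_qpq = 0.164281, Gamma_qqq = 0.000000; k2 = (-0.399348, 1.437901, 0.383584, 0.188667)
  k3: at (p, q) = (-1.111829, 1.352481), (dp/dtau, dq/dtau) = (-0.399869, 1.436782); Gamma_ppp = 0.000000, Gamma_ppq = 0.333907, Gamma_pqq = 0.000000, Gamma_qpp = 0.000000, Gamma_qpq = 0.164413, Gamma_qqq = 0.000000; k3 = (-0.399869, 1.436782, 0.383676, 0.188918)
  k4: at (p, q) = (-1.131848, 1.424265), (dp/dtau, dq/dtau) = (-0.380680, 1.446241); Gamma_ppp = 0.000000, Gamma_ppq = 0.337221, Gamma_pqq = 0.000000, Gamma_qpp = 0.000000, Gamma_qpq = 0.152936, Gamma_qqq = 0.000000; k4 = (-0.380680, 1.446241, 0.371318, 0.168399)
  Y <- Y + (h/6)(k1 + 2k2 + 2k3 + k4): p = -1.1318, q = 1.4243, dp/dtau = -0.3807, dq/dtau = 1.4463

Answer: p = -1.1318, q = 1.4243, dp/dtau = -0.3807, dq/dtau = 1.4463


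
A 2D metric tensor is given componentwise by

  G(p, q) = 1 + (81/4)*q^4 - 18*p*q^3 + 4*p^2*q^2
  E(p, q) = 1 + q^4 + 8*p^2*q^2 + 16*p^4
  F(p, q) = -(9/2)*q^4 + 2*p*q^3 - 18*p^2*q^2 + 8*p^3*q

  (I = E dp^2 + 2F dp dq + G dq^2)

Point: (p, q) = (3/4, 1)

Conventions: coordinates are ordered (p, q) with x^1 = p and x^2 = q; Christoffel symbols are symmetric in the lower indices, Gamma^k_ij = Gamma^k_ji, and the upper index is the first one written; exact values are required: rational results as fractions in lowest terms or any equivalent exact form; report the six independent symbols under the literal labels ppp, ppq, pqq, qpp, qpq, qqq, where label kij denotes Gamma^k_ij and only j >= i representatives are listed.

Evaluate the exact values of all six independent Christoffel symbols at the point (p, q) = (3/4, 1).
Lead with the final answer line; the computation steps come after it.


Answer: Gamma_ppp = 312/329, Gamma_ppq = 104/329, Gamma_pqq = -390/329, Gamma_qpp = -288/329, Gamma_qpq = -96/329, Gamma_qqq = 360/329

E = 185/16, F = -39/4, G = 10 at the point
E_p = 39, E_q = 13, F_p = -23/2, F_q = -243/8, G_p = -12, G_q = 45
EG - F^2 = 329/16;  g^inv = (16/329) * [[10, 39/4], [39/4, 185/16]]
first-kind symbols [ij,l] = (1/2)(d_i g_jl + d_j g_il - d_l g_ij): [pp,p] = E_p/2 = 39/2, [pp,q] = F_p - E_q/2 = -18, [pq,p] = E_q/2 = 13/2, [pq,q] = G_p/2 = -6, [qq,p] = F_q - G_p/2 = -195/8, [qq,q] = G_q/2 = 45/2
Gamma^p_ij = (G*[ij,p] - F*[ij,q])/(EG - F^2), Gamma^q_ij = (E*[ij,q] - F*[ij,p])/(EG - F^2)


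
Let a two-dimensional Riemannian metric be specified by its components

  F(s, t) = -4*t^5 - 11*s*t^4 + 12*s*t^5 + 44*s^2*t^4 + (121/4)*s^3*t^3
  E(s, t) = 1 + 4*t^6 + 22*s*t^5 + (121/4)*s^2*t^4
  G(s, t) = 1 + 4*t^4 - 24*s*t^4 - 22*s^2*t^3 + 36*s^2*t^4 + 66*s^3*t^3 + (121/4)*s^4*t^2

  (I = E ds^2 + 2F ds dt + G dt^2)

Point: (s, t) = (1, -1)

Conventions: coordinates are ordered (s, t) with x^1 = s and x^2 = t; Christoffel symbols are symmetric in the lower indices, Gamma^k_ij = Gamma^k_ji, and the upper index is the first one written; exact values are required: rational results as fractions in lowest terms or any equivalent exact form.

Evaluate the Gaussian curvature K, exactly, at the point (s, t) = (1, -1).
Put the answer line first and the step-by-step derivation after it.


Answer: K = -5/31

E = 53/4, F = -21/4, G = 13/4, EG - F^2 = 31/2 at the point
E_s = 77/2, E_t = -35, F_s = -103/4, F_t = -5/4, G_s = 15, G_t = 15/2
E_tt = 43, F_st = 97/4, G_ss = 83
The intrinsic route: Brioschi's K = (det M1 - det M2)/(EG - F^2)^2.
M1 = [[-E_tt/2 + F_st - G_ss/2, E_s/2, F_s - E_t/2], [F_t - G_s/2, E, F], [G_t/2, F, G]] = [[-155/4, 77/4, -33/4], [-35/4, 53/4, -21/4], [15/4, -21/4, 13/4]]; det M1 = -1605/4
M2 = [[0, E_t/2, G_s/2], [E_t/2, E, F], [G_s/2, F, G]] = [[0, -35/2, 15/2], [-35/2, 53/4, -21/4], [15/2, -21/4, 13/4]]; det M2 = -725/2
det M1 - det M2 = -155/4; K = -155/4 / (31/2)^2 = -5/31


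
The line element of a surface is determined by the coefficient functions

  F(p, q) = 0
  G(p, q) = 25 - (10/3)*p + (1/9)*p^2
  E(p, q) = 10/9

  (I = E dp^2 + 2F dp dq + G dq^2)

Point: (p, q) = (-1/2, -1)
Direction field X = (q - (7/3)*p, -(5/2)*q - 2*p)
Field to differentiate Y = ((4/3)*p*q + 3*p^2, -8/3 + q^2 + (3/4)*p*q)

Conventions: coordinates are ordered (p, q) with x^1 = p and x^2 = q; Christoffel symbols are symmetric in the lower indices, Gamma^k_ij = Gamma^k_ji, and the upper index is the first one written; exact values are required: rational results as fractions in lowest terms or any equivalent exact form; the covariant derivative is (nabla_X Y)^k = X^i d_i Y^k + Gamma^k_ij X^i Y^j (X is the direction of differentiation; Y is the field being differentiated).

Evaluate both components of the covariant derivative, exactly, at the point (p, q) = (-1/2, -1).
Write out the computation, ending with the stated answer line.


E = 10/9, F = 0, G = 961/36 at the point
E_p = 0, E_q = 0, F_p = 0, F_q = 0, G_p = -31/9, G_q = 0
EG - F^2 = 4805/162;  g^inv = (162/4805) * [[961/36, 0], [0, 10/9]]
first-kind symbols [ij,l] = (1/2)(d_i g_jl + d_j g_il - d_l g_ij): [pp,p] = E_p/2 = 0, [pp,q] = F_p - E_q/2 = 0, [pq,p] = E_q/2 = 0, [pq,q] = G_p/2 = -31/18, [qq,p] = F_q - G_p/2 = 31/18, [qq,q] = G_q/2 = 0
Gamma^p_ij = (G*[ij,p] - F*[ij,q])/(EG - F^2), Gamma^q_ij = (E*[ij,q] - F*[ij,p])/(EG - F^2)
Gamma_ppp = 0, Gamma_ppq = 0, Gamma_pqq = 31/20, Gamma_qpp = 0, Gamma_qpq = -2/31, Gamma_qqq = 0
X = (1/6, 7/2), Y = (17/12, -31/24) at the point

Answer: (nabla_X Y)^p = -28981/2880, (nabla_X Y)^q = -39031/4464
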